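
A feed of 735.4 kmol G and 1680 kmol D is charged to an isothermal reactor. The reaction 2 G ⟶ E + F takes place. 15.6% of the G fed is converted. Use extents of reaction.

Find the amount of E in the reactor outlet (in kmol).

G reacted = 0.156 × 735.4 = 114.7 kmol; ν_G = −2, so ξ = 114.7/2 = 57.36 kmol.
Outlet amounts (n = n₀ + ν ξ):
  G: 735.4 − 2(57.36) = 620.7
  E: 0 + 1(57.36) = 57.36
  F: 0 + 1(57.36) = 57.36
  D: 1680 (inert)

57.4 kmol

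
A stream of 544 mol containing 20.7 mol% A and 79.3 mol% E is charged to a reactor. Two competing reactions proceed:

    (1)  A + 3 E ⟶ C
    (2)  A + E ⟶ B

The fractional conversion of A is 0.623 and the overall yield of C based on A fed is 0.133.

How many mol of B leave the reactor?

Yield of C: 1ξ₁ / 112.6 = 0.133 → ξ₁ = 14.98 mol.
Conversion of A: 1ξ₁ + 1ξ₂ = 0.623 × 112.6 = 70.15 → ξ₂ = 55.18 mol.
Outlet amounts (n = n₀ + Σ ν·ξ):
  A: 112.6 − 1(14.98) − 1(55.18) = 42.45
  E: 431.4 − 3(14.98) − 1(55.18) = 331.3
  C: 0 + 1(14.98) = 14.98
  B: 0 + 1(55.18) = 55.18

55.2 mol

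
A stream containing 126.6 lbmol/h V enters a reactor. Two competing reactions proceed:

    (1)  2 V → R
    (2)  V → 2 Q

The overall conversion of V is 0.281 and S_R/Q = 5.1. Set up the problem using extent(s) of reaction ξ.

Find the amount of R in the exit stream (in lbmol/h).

17 lbmol/h

Conversion of V: V consumed = 0.281 × 126.6 = 35.57 lbmol/h = 2ξ₁ + 1ξ₂.
Selectivity: 1ξ₁ / (2ξ₂) = 5.1 → ξ₁ = 10.2 ξ₂.
Substitute: (2·10.2 + 1) ξ₂ = 35.57 → ξ₂ = 1.662 lbmol/h, ξ₁ = 16.96 lbmol/h.
Outlet amounts (n = n₀ + Σ ν·ξ):
  V: 126.6 − 2(16.96) − 1(1.662) = 91.03
  R: 0 + 1(16.96) = 16.96
  Q: 0 + 2(1.662) = 3.325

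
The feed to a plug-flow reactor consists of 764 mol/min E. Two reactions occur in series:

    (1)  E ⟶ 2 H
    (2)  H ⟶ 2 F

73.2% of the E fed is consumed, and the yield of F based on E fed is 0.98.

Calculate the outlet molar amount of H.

744 mol/min

Conversion of E: E consumed = 1ξ₁ = 0.732 × 764 → ξ₁ = 559.2 mol/min.
Yield of F: 2ξ₂ / 764 = 0.98 → ξ₂ = 374.4 mol/min.
Outlet amounts (n = n₀ + Σ ν·ξ):
  E: 764 − 1(559.2) = 204.8
  H: 0 + 2(559.2) − 1(374.4) = 744.1
  F: 0 + 2(374.4) = 748.7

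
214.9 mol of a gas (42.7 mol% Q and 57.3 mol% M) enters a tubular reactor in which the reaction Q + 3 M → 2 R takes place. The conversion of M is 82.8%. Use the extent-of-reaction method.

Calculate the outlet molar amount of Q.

M reacted = 0.828 × 123.1 = 102 mol; ν_M = −3, so ξ = 102/3 = 33.99 mol.
Outlet amounts (n = n₀ + ν ξ):
  Q: 91.76 − 1(33.99) = 57.78
  M: 123.1 − 3(33.99) = 21.18
  R: 0 + 2(33.99) = 67.97

57.8 mol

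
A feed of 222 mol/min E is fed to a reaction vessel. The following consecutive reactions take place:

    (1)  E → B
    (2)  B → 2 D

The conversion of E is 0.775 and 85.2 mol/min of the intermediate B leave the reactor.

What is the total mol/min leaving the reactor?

Conversion of E: E consumed = 1ξ₁ = 0.775 × 222 → ξ₁ = 172.1 mol/min.
B balance: n_B = 0 + 1ξ₁ − 1ξ₂ = 85.2 → ξ₂ = (1·172.1 − 85.2)/1 = 86.85 mol/min.
Outlet amounts (n = n₀ + Σ ν·ξ):
  E: 222 − 1(172.1) = 49.95
  B: 0 + 1(172.1) − 1(86.85) = 85.2
  D: 0 + 2(86.85) = 173.7
Total out = 49.95 + 85.2 + 173.7 = 308.9 mol/min.

309 mol/min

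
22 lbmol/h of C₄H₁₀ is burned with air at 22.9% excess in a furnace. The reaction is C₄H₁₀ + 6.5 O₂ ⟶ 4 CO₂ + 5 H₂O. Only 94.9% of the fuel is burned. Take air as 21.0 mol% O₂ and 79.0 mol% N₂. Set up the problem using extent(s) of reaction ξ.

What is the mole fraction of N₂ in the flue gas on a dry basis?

0.841

Stoichiometric O₂ = 6.5 × 22 = 143 lbmol/h; O₂ fed = 143 × 1.229 = 175.7 lbmol/h.
N₂ fed = 175.7 × 79/21 = 661.1 lbmol/h.
Fuel reacted = 0.949 × 22 → ξ = 20.88 lbmol/h.
Outlet (n = n₀ + ν ξ):
  C₄H₁₀: 22 − 1(20.88) = 1.122
  O₂: 175.7 − 6.5(20.88) = 40.04
  N₂: 661.1 (inert)
  CO₂: 0 + 4(20.88) = 83.51
  H₂O: 0 + 5(20.88) = 104.4
Dry total = 785.8 lbmol/h; y_N₂ (dry) = 661.1 / 785.8 = 0.8413.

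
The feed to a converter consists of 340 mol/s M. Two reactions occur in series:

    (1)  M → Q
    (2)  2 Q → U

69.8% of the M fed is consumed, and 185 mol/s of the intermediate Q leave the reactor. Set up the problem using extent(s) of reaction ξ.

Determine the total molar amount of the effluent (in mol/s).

314 mol/s

Conversion of M: M consumed = 1ξ₁ = 0.698 × 340 → ξ₁ = 237.3 mol/s.
Q balance: n_Q = 0 + 1ξ₁ − 2ξ₂ = 185 → ξ₂ = (1·237.3 − 185)/2 = 26.16 mol/s.
Outlet amounts (n = n₀ + Σ ν·ξ):
  M: 340 − 1(237.3) = 102.7
  Q: 0 + 1(237.3) − 2(26.16) = 185
  U: 0 + 1(26.16) = 26.16
Total out = 102.7 + 185 + 26.16 = 313.8 mol/s.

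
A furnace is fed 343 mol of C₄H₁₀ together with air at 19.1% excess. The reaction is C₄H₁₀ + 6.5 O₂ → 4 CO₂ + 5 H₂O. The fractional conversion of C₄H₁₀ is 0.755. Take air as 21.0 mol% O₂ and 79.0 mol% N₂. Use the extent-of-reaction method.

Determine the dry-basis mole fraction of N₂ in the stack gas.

0.827

Stoichiometric O₂ = 6.5 × 343 = 2230 mol; O₂ fed = 2230 × 1.191 = 2655 mol.
N₂ fed = 2655 × 79/21 = 9989 mol.
Fuel reacted = 0.755 × 343 → ξ = 259 mol.
Outlet (n = n₀ + ν ξ):
  C₄H₁₀: 343 − 1(259) = 84.04
  O₂: 2655 − 6.5(259) = 972.1
  N₂: 9989 (inert)
  CO₂: 0 + 4(259) = 1036
  H₂O: 0 + 5(259) = 1295
Dry total = 12080 mol; y_N₂ (dry) = 9989 / 12080 = 0.8268.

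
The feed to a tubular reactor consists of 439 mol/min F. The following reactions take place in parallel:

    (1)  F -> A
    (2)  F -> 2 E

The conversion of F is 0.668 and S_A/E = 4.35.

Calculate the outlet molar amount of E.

Conversion of F: F consumed = 0.668 × 439 = 293.3 mol/min = 1ξ₁ + 1ξ₂.
Selectivity: 1ξ₁ / (2ξ₂) = 4.35 → ξ₁ = 8.7 ξ₂.
Substitute: (1·8.7 + 1) ξ₂ = 293.3 → ξ₂ = 30.23 mol/min, ξ₁ = 263 mol/min.
Outlet amounts (n = n₀ + Σ ν·ξ):
  F: 439 − 1(263) − 1(30.23) = 145.7
  A: 0 + 1(263) = 263
  E: 0 + 2(30.23) = 60.46

60.5 mol/min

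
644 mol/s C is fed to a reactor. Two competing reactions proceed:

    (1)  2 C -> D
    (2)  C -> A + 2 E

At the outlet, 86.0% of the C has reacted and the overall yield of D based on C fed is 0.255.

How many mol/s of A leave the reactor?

225 mol/s

Yield of D: 1ξ₁ / 644 = 0.255 → ξ₁ = 164.2 mol/s.
Conversion of C: 2ξ₁ + 1ξ₂ = 0.86 × 644 = 553.8 → ξ₂ = 225.4 mol/s.
Outlet amounts (n = n₀ + Σ ν·ξ):
  C: 644 − 2(164.2) − 1(225.4) = 90.16
  D: 0 + 1(164.2) = 164.2
  A: 0 + 1(225.4) = 225.4
  E: 0 + 2(225.4) = 450.8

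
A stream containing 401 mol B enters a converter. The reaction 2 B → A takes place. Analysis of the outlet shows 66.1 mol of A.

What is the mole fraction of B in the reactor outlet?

0.803

For A: n = n₀ + 1ξ → 66.1 = 0 + 1ξ, giving ξ = 66.1 mol.
Outlet amounts (n = n₀ + ν ξ):
  B: 401 − 2(66.1) = 268.8
  A: 0 + 1(66.1) = 66.1
Total out = 334.9 mol; y_B = 268.8 / 334.9 = 0.8026.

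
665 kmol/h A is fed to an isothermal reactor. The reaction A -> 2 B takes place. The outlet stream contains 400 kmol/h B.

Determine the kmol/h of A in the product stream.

465 kmol/h

For B: n = n₀ + 2ξ → 400 = 0 + 2ξ, giving ξ = 200 kmol/h.
Outlet amounts (n = n₀ + ν ξ):
  A: 665 − 1(200) = 465
  B: 0 + 2(200) = 400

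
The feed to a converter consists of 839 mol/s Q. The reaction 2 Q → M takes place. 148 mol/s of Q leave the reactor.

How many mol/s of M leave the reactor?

For Q: n = n₀ − 2ξ → 148 = 839 − 2ξ, giving ξ = 345.5 mol/s.
Outlet amounts (n = n₀ + ν ξ):
  Q: 839 − 2(345.5) = 148
  M: 0 + 1(345.5) = 345.5

346 mol/s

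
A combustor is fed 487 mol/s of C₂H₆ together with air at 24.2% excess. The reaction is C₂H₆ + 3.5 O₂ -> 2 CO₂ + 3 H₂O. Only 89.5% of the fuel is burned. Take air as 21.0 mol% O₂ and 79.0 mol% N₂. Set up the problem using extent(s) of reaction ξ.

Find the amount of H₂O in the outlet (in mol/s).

Stoichiometric O₂ = 3.5 × 487 = 1704 mol/s; O₂ fed = 1704 × 1.242 = 2117 mol/s.
N₂ fed = 2117 × 79/21 = 7964 mol/s.
Fuel reacted = 0.895 × 487 → ξ = 435.9 mol/s.
Outlet (n = n₀ + ν ξ):
  C₂H₆: 487 − 1(435.9) = 51.13
  O₂: 2117 − 3.5(435.9) = 591.5
  N₂: 7964 (inert)
  CO₂: 0 + 2(435.9) = 871.7
  H₂O: 0 + 3(435.9) = 1308

1310 mol/s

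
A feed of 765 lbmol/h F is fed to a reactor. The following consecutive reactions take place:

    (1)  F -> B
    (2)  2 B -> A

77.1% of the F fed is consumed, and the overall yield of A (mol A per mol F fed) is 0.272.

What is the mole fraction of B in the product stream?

Conversion of F: F consumed = 1ξ₁ = 0.771 × 765 → ξ₁ = 589.8 lbmol/h.
Yield of A: 1ξ₂ / 765 = 0.272 → ξ₂ = 208.1 lbmol/h.
Outlet amounts (n = n₀ + Σ ν·ξ):
  F: 765 − 1(589.8) = 175.2
  B: 0 + 1(589.8) − 2(208.1) = 173.7
  A: 0 + 1(208.1) = 208.1
Total out = 556.9 lbmol/h; y_B = 173.7 / 556.9 = 0.3118.

0.312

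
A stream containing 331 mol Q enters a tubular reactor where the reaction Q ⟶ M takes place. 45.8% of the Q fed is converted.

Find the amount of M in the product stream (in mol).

152 mol

Q reacted = 0.458 × 331 = 151.6 mol; ν_Q = −1, so ξ = 151.6/1 = 151.6 mol.
Outlet amounts (n = n₀ + ν ξ):
  Q: 331 − 1(151.6) = 179.4
  M: 0 + 1(151.6) = 151.6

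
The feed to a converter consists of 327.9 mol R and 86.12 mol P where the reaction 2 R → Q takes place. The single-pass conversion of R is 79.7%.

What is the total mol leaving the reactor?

283 mol

R reacted = 0.797 × 327.9 = 261.3 mol; ν_R = −2, so ξ = 261.3/2 = 130.7 mol.
Outlet amounts (n = n₀ + ν ξ):
  R: 327.9 − 2(130.7) = 66.56
  Q: 0 + 1(130.7) = 130.7
  P: 86.12 (inert)
Total out = 66.56 + 130.7 + 86.12 = 283.4 mol.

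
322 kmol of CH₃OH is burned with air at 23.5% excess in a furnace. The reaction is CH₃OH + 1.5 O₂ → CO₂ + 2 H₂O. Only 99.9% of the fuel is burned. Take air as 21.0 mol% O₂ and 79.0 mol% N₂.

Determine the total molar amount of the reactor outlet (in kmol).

3320 kmol

Stoichiometric O₂ = 1.5 × 322 = 483 kmol; O₂ fed = 483 × 1.235 = 596.5 kmol.
N₂ fed = 596.5 × 79/21 = 2244 kmol.
Fuel reacted = 0.999 × 322 → ξ = 321.7 kmol.
Outlet (n = n₀ + ν ξ):
  CH₃OH: 322 − 1(321.7) = 0.322
  O₂: 596.5 − 1.5(321.7) = 114
  N₂: 2244 (inert)
  CO₂: 0 + 1(321.7) = 321.7
  H₂O: 0 + 2(321.7) = 643.4
Total out = 0.322 + 114 + 2244 + 321.7 + 643.4 = 3323 kmol.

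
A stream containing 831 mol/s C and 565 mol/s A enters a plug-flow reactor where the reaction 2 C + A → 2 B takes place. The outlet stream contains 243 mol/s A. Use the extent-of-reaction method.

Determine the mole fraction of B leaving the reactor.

For A: n = n₀ − 1ξ → 243 = 565 − 1ξ, giving ξ = 322 mol/s.
Outlet amounts (n = n₀ + ν ξ):
  C: 831 − 2(322) = 187
  A: 565 − 1(322) = 243
  B: 0 + 2(322) = 644
Total out = 1074 mol/s; y_B = 644 / 1074 = 0.5996.

0.6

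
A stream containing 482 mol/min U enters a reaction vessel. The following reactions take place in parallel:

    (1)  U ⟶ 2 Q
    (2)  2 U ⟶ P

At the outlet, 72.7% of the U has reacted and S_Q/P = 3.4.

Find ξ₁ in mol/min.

Conversion of U: U consumed = 0.727 × 482 = 350.4 mol/min = 1ξ₁ + 2ξ₂.
Selectivity: 2ξ₁ / (1ξ₂) = 3.4 → ξ₁ = 1.7 ξ₂.
Substitute: (1·1.7 + 2) ξ₂ = 350.4 → ξ₂ = 94.71 mol/min, ξ₁ = 161 mol/min.
Outlet amounts (n = n₀ + Σ ν·ξ):
  U: 482 − 1(161) − 2(94.71) = 131.6
  Q: 0 + 2(161) = 322
  P: 0 + 1(94.71) = 94.71

ξ₁ = 161 mol/min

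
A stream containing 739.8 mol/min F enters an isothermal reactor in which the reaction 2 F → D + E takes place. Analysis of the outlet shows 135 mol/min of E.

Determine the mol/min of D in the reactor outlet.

For E: n = n₀ + 1ξ → 135 = 0 + 1ξ, giving ξ = 135 mol/min.
Outlet amounts (n = n₀ + ν ξ):
  F: 739.8 − 2(135) = 469.8
  D: 0 + 1(135) = 135
  E: 0 + 1(135) = 135

135 mol/min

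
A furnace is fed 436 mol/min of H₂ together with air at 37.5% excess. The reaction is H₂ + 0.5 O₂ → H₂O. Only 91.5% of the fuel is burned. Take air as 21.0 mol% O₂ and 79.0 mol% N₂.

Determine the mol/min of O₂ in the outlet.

Stoichiometric O₂ = 0.5 × 436 = 218 mol/min; O₂ fed = 218 × 1.375 = 299.8 mol/min.
N₂ fed = 299.8 × 79/21 = 1128 mol/min.
Fuel reacted = 0.915 × 436 → ξ = 398.9 mol/min.
Outlet (n = n₀ + ν ξ):
  H₂: 436 − 1(398.9) = 37.06
  O₂: 299.8 − 0.5(398.9) = 100.3
  N₂: 1128 (inert)
  H₂O: 0 + 1(398.9) = 398.9

100 mol/min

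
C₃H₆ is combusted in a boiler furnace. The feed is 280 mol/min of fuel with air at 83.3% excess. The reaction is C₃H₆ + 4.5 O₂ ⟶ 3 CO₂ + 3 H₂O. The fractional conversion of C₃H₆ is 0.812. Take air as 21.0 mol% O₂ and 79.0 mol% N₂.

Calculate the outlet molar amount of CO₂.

682 mol/min

Stoichiometric O₂ = 4.5 × 280 = 1260 mol/min; O₂ fed = 1260 × 1.833 = 2310 mol/min.
N₂ fed = 2310 × 79/21 = 8688 mol/min.
Fuel reacted = 0.812 × 280 → ξ = 227.4 mol/min.
Outlet (n = n₀ + ν ξ):
  C₃H₆: 280 − 1(227.4) = 52.64
  O₂: 2310 − 4.5(227.4) = 1286
  N₂: 8688 (inert)
  CO₂: 0 + 3(227.4) = 682.1
  H₂O: 0 + 3(227.4) = 682.1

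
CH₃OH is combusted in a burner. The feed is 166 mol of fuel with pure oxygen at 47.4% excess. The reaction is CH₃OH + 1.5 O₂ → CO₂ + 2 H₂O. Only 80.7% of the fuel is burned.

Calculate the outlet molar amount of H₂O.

268 mol

Stoichiometric O₂ = 1.5 × 166 = 249 mol; O₂ fed = 249 × 1.474 = 367 mol.
Fuel reacted = 0.807 × 166 → ξ = 134 mol.
Outlet (n = n₀ + ν ξ):
  CH₃OH: 166 − 1(134) = 32.04
  O₂: 367 − 1.5(134) = 166.1
  CO₂: 0 + 1(134) = 134
  H₂O: 0 + 2(134) = 267.9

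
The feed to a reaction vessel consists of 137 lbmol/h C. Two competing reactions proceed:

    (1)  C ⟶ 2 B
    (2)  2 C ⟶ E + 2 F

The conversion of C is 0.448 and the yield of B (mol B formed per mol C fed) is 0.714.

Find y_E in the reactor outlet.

Yield of B: 2ξ₁ / 137 = 0.714 → ξ₁ = 48.91 lbmol/h.
Conversion of C: 1ξ₁ + 2ξ₂ = 0.448 × 137 = 61.38 → ξ₂ = 6.234 lbmol/h.
Outlet amounts (n = n₀ + Σ ν·ξ):
  C: 137 − 1(48.91) − 2(6.234) = 75.62
  B: 0 + 2(48.91) = 97.82
  E: 0 + 1(6.234) = 6.234
  F: 0 + 2(6.234) = 12.47
Total out = 192.1 lbmol/h; y_E = 6.234 / 192.1 = 0.03244.

0.0324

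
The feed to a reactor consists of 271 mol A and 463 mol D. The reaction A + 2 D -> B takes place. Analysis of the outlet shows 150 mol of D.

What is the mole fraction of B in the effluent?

For D: n = n₀ − 2ξ → 150 = 463 − 2ξ, giving ξ = 156.5 mol.
Outlet amounts (n = n₀ + ν ξ):
  A: 271 − 1(156.5) = 114.5
  D: 463 − 2(156.5) = 150
  B: 0 + 1(156.5) = 156.5
Total out = 421 mol; y_B = 156.5 / 421 = 0.3717.

0.372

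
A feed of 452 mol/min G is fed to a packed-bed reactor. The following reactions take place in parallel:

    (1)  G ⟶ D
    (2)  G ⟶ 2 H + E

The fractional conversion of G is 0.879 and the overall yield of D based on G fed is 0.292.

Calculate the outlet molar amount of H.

531 mol/min

Yield of D: 1ξ₁ / 452 = 0.292 → ξ₁ = 132 mol/min.
Conversion of G: 1ξ₁ + 1ξ₂ = 0.879 × 452 = 397.3 → ξ₂ = 265.3 mol/min.
Outlet amounts (n = n₀ + Σ ν·ξ):
  G: 452 − 1(132) − 1(265.3) = 54.69
  D: 0 + 1(132) = 132
  H: 0 + 2(265.3) = 530.6
  E: 0 + 1(265.3) = 265.3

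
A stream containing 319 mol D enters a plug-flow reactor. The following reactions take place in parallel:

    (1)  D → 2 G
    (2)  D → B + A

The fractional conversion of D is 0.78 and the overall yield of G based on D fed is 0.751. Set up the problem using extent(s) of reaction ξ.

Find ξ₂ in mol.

Yield of G: 2ξ₁ / 319 = 0.751 → ξ₁ = 119.8 mol.
Conversion of D: 1ξ₁ + 1ξ₂ = 0.78 × 319 = 248.8 → ξ₂ = 129 mol.
Outlet amounts (n = n₀ + Σ ν·ξ):
  D: 319 − 1(119.8) − 1(129) = 70.18
  G: 0 + 2(119.8) = 239.6
  B: 0 + 1(129) = 129
  A: 0 + 1(129) = 129

ξ₂ = 129 mol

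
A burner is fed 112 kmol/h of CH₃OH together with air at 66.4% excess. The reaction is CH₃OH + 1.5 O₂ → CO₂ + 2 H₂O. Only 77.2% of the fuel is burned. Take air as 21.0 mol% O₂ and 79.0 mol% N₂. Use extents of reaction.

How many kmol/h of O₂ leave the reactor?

150 kmol/h

Stoichiometric O₂ = 1.5 × 112 = 168 kmol/h; O₂ fed = 168 × 1.664 = 279.6 kmol/h.
N₂ fed = 279.6 × 79/21 = 1052 kmol/h.
Fuel reacted = 0.772 × 112 → ξ = 86.46 kmol/h.
Outlet (n = n₀ + ν ξ):
  CH₃OH: 112 − 1(86.46) = 25.54
  O₂: 279.6 − 1.5(86.46) = 149.9
  N₂: 1052 (inert)
  CO₂: 0 + 1(86.46) = 86.46
  H₂O: 0 + 2(86.46) = 172.9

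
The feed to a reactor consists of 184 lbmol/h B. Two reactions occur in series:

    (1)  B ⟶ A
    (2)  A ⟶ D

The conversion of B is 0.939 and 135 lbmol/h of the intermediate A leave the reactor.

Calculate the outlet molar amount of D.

37.8 lbmol/h

Conversion of B: B consumed = 1ξ₁ = 0.939 × 184 → ξ₁ = 172.8 lbmol/h.
A balance: n_A = 0 + 1ξ₁ − 1ξ₂ = 135 → ξ₂ = (1·172.8 − 135)/1 = 37.78 lbmol/h.
Outlet amounts (n = n₀ + Σ ν·ξ):
  B: 184 − 1(172.8) = 11.22
  A: 0 + 1(172.8) − 1(37.78) = 135
  D: 0 + 1(37.78) = 37.78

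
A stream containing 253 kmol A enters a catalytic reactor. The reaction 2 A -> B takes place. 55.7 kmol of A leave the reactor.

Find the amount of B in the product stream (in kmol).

For A: n = n₀ − 2ξ → 55.7 = 253 − 2ξ, giving ξ = 98.65 kmol.
Outlet amounts (n = n₀ + ν ξ):
  A: 253 − 2(98.65) = 55.7
  B: 0 + 1(98.65) = 98.65

98.7 kmol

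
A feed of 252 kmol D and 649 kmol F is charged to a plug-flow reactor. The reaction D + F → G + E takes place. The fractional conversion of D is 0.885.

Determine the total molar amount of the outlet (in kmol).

901 kmol

D reacted = 0.885 × 252 = 223 kmol; ν_D = −1, so ξ = 223/1 = 223 kmol.
Outlet amounts (n = n₀ + ν ξ):
  D: 252 − 1(223) = 28.98
  F: 649 − 1(223) = 426
  G: 0 + 1(223) = 223
  E: 0 + 1(223) = 223
Total out = 28.98 + 426 + 223 + 223 = 901 kmol.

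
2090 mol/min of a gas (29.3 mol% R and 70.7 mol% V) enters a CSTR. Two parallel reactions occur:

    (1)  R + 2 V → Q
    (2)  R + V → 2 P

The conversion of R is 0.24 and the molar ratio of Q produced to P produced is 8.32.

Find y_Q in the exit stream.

Conversion of R: R consumed = 0.24 × 612.4 = 147 mol/min = 1ξ₁ + 1ξ₂.
Selectivity: 1ξ₁ / (2ξ₂) = 8.32 → ξ₁ = 16.64 ξ₂.
Substitute: (1·16.64 + 1) ξ₂ = 147 → ξ₂ = 8.332 mol/min, ξ₁ = 138.6 mol/min.
Outlet amounts (n = n₀ + Σ ν·ξ):
  R: 612.4 − 1(138.6) − 1(8.332) = 465.4
  V: 1478 − 2(138.6) − 1(8.332) = 1192
  Q: 0 + 1(138.6) = 138.6
  P: 0 + 2(8.332) = 16.66
Total out = 1813 mol/min; y_Q = 138.6 / 1813 = 0.07648.

0.0765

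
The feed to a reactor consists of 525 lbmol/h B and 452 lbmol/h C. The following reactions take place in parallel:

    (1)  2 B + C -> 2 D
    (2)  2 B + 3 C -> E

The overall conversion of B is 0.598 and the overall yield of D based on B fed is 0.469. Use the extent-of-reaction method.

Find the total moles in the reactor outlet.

Yield of D: 2ξ₁ / 525 = 0.469 → ξ₁ = 123.1 lbmol/h.
Conversion of B: 2ξ₁ + 2ξ₂ = 0.598 × 525 = 313.9 → ξ₂ = 33.86 lbmol/h.
Outlet amounts (n = n₀ + Σ ν·ξ):
  B: 525 − 2(123.1) − 2(33.86) = 211.1
  C: 452 − 1(123.1) − 3(33.86) = 227.3
  D: 0 + 2(123.1) = 246.2
  E: 0 + 1(33.86) = 33.86
Total out = 211.1 + 227.3 + 246.2 + 33.86 = 718.4 lbmol/h.

718 lbmol/h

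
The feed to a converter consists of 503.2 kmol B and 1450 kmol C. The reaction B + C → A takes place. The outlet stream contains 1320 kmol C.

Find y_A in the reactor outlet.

0.0713

For C: n = n₀ − 1ξ → 1320 = 1450 − 1ξ, giving ξ = 130 kmol.
Outlet amounts (n = n₀ + ν ξ):
  B: 503.2 − 1(130) = 373.2
  C: 1450 − 1(130) = 1320
  A: 0 + 1(130) = 130
Total out = 1823 kmol; y_A = 130 / 1823 = 0.0713.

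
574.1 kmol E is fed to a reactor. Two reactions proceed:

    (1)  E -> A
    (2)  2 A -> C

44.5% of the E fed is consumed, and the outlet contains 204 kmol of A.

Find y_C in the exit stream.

Conversion of E: E consumed = 1ξ₁ = 0.445 × 574.1 → ξ₁ = 255.5 kmol.
A balance: n_A = 0 + 1ξ₁ − 2ξ₂ = 204 → ξ₂ = (1·255.5 − 204)/2 = 25.74 kmol.
Outlet amounts (n = n₀ + Σ ν·ξ):
  E: 574.1 − 1(255.5) = 318.6
  A: 0 + 1(255.5) − 2(25.74) = 204
  C: 0 + 1(25.74) = 25.74
Total out = 548.4 kmol; y_C = 25.74 / 548.4 = 0.04693.

0.0469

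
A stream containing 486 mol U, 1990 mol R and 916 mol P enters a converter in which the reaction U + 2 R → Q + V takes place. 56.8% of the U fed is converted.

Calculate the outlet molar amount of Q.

276 mol

U reacted = 0.568 × 486 = 276 mol; ν_U = −1, so ξ = 276/1 = 276 mol.
Outlet amounts (n = n₀ + ν ξ):
  U: 486 − 1(276) = 210
  R: 1990 − 2(276) = 1438
  Q: 0 + 1(276) = 276
  V: 0 + 1(276) = 276
  P: 916 (inert)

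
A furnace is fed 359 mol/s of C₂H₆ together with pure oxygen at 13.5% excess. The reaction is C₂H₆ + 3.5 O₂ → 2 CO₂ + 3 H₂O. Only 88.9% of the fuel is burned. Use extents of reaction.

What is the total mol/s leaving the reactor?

1940 mol/s

Stoichiometric O₂ = 3.5 × 359 = 1256 mol/s; O₂ fed = 1256 × 1.135 = 1426 mol/s.
Fuel reacted = 0.889 × 359 → ξ = 319.2 mol/s.
Outlet (n = n₀ + ν ξ):
  C₂H₆: 359 − 1(319.2) = 39.85
  O₂: 1426 − 3.5(319.2) = 309.1
  CO₂: 0 + 2(319.2) = 638.3
  H₂O: 0 + 3(319.2) = 957.5
Total out = 39.85 + 309.1 + 638.3 + 957.5 = 1945 mol/s.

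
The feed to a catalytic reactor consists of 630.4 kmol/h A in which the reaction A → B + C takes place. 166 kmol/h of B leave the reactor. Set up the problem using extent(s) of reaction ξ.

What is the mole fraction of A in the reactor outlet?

0.583

For B: n = n₀ + 1ξ → 166 = 0 + 1ξ, giving ξ = 166 kmol/h.
Outlet amounts (n = n₀ + ν ξ):
  A: 630.4 − 1(166) = 464.4
  B: 0 + 1(166) = 166
  C: 0 + 1(166) = 166
Total out = 796.4 kmol/h; y_A = 464.4 / 796.4 = 0.5831.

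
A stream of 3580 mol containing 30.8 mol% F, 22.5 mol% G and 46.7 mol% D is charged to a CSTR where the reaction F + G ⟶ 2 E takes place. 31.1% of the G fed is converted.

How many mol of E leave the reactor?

G reacted = 0.311 × 805.5 = 250.5 mol; ν_G = −1, so ξ = 250.5/1 = 250.5 mol.
Outlet amounts (n = n₀ + ν ξ):
  F: 1103 − 1(250.5) = 852.1
  G: 805.5 − 1(250.5) = 555
  E: 0 + 2(250.5) = 501
  D: 1672 (inert)

501 mol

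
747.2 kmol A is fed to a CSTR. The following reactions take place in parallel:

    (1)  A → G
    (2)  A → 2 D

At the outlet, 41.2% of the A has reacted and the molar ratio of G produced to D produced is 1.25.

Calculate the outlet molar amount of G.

Conversion of A: A consumed = 0.412 × 747.2 = 307.8 kmol = 1ξ₁ + 1ξ₂.
Selectivity: 1ξ₁ / (2ξ₂) = 1.25 → ξ₁ = 2.5 ξ₂.
Substitute: (1·2.5 + 1) ξ₂ = 307.8 → ξ₂ = 87.96 kmol, ξ₁ = 219.9 kmol.
Outlet amounts (n = n₀ + Σ ν·ξ):
  A: 747.2 − 1(219.9) − 1(87.96) = 439.4
  G: 0 + 1(219.9) = 219.9
  D: 0 + 2(87.96) = 175.9

220 kmol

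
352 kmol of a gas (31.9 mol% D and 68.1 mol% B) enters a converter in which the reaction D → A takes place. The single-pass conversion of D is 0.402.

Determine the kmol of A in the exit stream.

45.1 kmol

D reacted = 0.402 × 112.3 = 45.14 kmol; ν_D = −1, so ξ = 45.14/1 = 45.14 kmol.
Outlet amounts (n = n₀ + ν ξ):
  D: 112.3 − 1(45.14) = 67.15
  A: 0 + 1(45.14) = 45.14
  B: 239.7 (inert)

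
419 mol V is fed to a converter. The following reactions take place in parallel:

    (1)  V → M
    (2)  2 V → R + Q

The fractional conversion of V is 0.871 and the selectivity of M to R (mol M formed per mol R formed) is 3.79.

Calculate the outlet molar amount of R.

63 mol

Conversion of V: V consumed = 0.871 × 419 = 364.9 mol = 1ξ₁ + 2ξ₂.
Selectivity: 1ξ₁ / (1ξ₂) = 3.79 → ξ₁ = 3.79 ξ₂.
Substitute: (1·3.79 + 2) ξ₂ = 364.9 → ξ₂ = 63.03 mol, ξ₁ = 238.9 mol.
Outlet amounts (n = n₀ + Σ ν·ξ):
  V: 419 − 1(238.9) − 2(63.03) = 54.05
  M: 0 + 1(238.9) = 238.9
  R: 0 + 1(63.03) = 63.03
  Q: 0 + 1(63.03) = 63.03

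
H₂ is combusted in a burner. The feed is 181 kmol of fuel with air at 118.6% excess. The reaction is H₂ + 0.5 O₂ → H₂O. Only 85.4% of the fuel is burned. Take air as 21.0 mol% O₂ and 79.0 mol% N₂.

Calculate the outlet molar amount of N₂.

744 kmol

Stoichiometric O₂ = 0.5 × 181 = 90.5 kmol; O₂ fed = 90.5 × 2.186 = 197.8 kmol.
N₂ fed = 197.8 × 79/21 = 744.2 kmol.
Fuel reacted = 0.854 × 181 → ξ = 154.6 kmol.
Outlet (n = n₀ + ν ξ):
  H₂: 181 − 1(154.6) = 26.43
  O₂: 197.8 − 0.5(154.6) = 120.5
  N₂: 744.2 (inert)
  H₂O: 0 + 1(154.6) = 154.6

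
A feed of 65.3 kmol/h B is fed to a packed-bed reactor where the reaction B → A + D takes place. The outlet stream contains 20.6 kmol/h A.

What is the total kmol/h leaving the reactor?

For A: n = n₀ + 1ξ → 20.6 = 0 + 1ξ, giving ξ = 20.6 kmol/h.
Outlet amounts (n = n₀ + ν ξ):
  B: 65.3 − 1(20.6) = 44.7
  A: 0 + 1(20.6) = 20.6
  D: 0 + 1(20.6) = 20.6
Total out = 44.7 + 20.6 + 20.6 = 85.9 kmol/h.

85.9 kmol/h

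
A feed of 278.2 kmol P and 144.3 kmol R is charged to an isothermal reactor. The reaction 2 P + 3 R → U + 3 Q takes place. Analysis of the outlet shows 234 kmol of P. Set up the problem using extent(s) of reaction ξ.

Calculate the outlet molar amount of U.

For P: n = n₀ − 2ξ → 234 = 278.2 − 2ξ, giving ξ = 22.1 kmol.
Outlet amounts (n = n₀ + ν ξ):
  P: 278.2 − 2(22.1) = 234
  R: 144.3 − 3(22.1) = 78
  U: 0 + 1(22.1) = 22.1
  Q: 0 + 3(22.1) = 66.3

22.1 kmol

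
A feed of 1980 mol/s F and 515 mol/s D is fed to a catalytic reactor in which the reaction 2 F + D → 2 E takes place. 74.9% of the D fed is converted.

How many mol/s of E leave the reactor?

771 mol/s

D reacted = 0.749 × 515 = 385.7 mol/s; ν_D = −1, so ξ = 385.7/1 = 385.7 mol/s.
Outlet amounts (n = n₀ + ν ξ):
  F: 1980 − 2(385.7) = 1209
  D: 515 − 1(385.7) = 129.3
  E: 0 + 2(385.7) = 771.5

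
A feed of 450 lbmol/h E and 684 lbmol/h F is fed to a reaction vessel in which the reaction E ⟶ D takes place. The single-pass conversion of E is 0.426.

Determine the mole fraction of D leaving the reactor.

E reacted = 0.426 × 450 = 191.7 lbmol/h; ν_E = −1, so ξ = 191.7/1 = 191.7 lbmol/h.
Outlet amounts (n = n₀ + ν ξ):
  E: 450 − 1(191.7) = 258.3
  D: 0 + 1(191.7) = 191.7
  F: 684 (inert)
Total out = 1134 lbmol/h; y_D = 191.7 / 1134 = 0.169.

0.169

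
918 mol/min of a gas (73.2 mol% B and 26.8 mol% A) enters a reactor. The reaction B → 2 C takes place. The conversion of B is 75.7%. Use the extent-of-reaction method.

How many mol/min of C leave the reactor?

B reacted = 0.757 × 672 = 508.7 mol/min; ν_B = −1, so ξ = 508.7/1 = 508.7 mol/min.
Outlet amounts (n = n₀ + ν ξ):
  B: 672 − 1(508.7) = 163.3
  C: 0 + 2(508.7) = 1017
  A: 246 (inert)

1020 mol/min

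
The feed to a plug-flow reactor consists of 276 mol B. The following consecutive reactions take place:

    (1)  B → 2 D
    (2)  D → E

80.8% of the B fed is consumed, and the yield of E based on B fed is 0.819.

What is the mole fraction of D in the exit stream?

Conversion of B: B consumed = 1ξ₁ = 0.808 × 276 → ξ₁ = 223 mol.
Yield of E: 1ξ₂ / 276 = 0.819 → ξ₂ = 226 mol.
Outlet amounts (n = n₀ + Σ ν·ξ):
  B: 276 − 1(223) = 52.99
  D: 0 + 2(223) − 1(226) = 220
  E: 0 + 1(226) = 226
Total out = 499 mol; y_D = 220 / 499 = 0.4408.

0.441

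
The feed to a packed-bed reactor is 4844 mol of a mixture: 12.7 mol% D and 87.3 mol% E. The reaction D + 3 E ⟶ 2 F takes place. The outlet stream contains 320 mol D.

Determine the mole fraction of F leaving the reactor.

For D: n = n₀ − 1ξ → 320 = 615.2 − 1ξ, giving ξ = 295.2 mol.
Outlet amounts (n = n₀ + ν ξ):
  D: 615.2 − 1(295.2) = 320
  E: 4229 − 3(295.2) = 3343
  F: 0 + 2(295.2) = 590.4
Total out = 4254 mol; y_F = 590.4 / 4254 = 0.1388.

0.139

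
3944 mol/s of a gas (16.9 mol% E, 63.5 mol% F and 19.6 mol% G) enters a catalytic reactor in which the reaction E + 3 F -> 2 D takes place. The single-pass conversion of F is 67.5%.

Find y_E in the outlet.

0.0366

F reacted = 0.675 × 2504 = 1690 mol/s; ν_F = −3, so ξ = 1690/3 = 563.5 mol/s.
Outlet amounts (n = n₀ + ν ξ):
  E: 666.5 − 1(563.5) = 103
  F: 2504 − 3(563.5) = 813.9
  D: 0 + 2(563.5) = 1127
  G: 773 (inert)
Total out = 2817 mol/s; y_E = 103 / 2817 = 0.03658.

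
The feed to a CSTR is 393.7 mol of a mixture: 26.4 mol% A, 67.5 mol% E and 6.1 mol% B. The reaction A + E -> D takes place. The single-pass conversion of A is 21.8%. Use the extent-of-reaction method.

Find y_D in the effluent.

A reacted = 0.218 × 103.9 = 22.66 mol; ν_A = −1, so ξ = 22.66/1 = 22.66 mol.
Outlet amounts (n = n₀ + ν ξ):
  A: 103.9 − 1(22.66) = 81.28
  E: 265.7 − 1(22.66) = 243.1
  D: 0 + 1(22.66) = 22.66
  B: 24.02 (inert)
Total out = 371 mol; y_D = 22.66 / 371 = 0.06107.

0.0611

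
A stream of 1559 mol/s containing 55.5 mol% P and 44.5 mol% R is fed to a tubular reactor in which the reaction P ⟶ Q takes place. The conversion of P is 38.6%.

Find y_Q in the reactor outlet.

P reacted = 0.386 × 865.2 = 334 mol/s; ν_P = −1, so ξ = 334/1 = 334 mol/s.
Outlet amounts (n = n₀ + ν ξ):
  P: 865.2 − 1(334) = 531.3
  Q: 0 + 1(334) = 334
  R: 693.8 (inert)
Total out = 1559 mol/s; y_Q = 334 / 1559 = 0.2142.

0.214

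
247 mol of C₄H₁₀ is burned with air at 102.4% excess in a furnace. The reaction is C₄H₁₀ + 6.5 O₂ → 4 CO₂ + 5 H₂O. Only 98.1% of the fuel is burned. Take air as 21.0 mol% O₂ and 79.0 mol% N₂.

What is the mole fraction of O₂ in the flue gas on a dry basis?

Stoichiometric O₂ = 6.5 × 247 = 1606 mol; O₂ fed = 1606 × 2.024 = 3250 mol.
N₂ fed = 3250 × 79/21 = 12220 mol.
Fuel reacted = 0.981 × 247 → ξ = 242.3 mol.
Outlet (n = n₀ + ν ξ):
  C₄H₁₀: 247 − 1(242.3) = 4.693
  O₂: 3250 − 6.5(242.3) = 1675
  N₂: 12220 (inert)
  CO₂: 0 + 4(242.3) = 969.2
  H₂O: 0 + 5(242.3) = 1212
Dry total = 14870 mol; y_O₂ (dry) = 1675 / 14870 = 0.1126.

0.113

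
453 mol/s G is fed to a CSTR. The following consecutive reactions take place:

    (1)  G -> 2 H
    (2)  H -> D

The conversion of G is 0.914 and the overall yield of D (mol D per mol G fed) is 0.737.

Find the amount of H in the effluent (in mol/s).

Conversion of G: G consumed = 1ξ₁ = 0.914 × 453 → ξ₁ = 414 mol/s.
Yield of D: 1ξ₂ / 453 = 0.737 → ξ₂ = 333.9 mol/s.
Outlet amounts (n = n₀ + Σ ν·ξ):
  G: 453 − 1(414) = 38.96
  H: 0 + 2(414) − 1(333.9) = 494.2
  D: 0 + 1(333.9) = 333.9

494 mol/s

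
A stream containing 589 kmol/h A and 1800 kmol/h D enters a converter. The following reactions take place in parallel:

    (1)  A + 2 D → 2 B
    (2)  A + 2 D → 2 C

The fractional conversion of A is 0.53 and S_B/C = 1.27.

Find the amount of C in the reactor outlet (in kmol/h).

275 kmol/h

Conversion of A: A consumed = 0.53 × 589 = 312.2 kmol/h = 1ξ₁ + 1ξ₂.
Selectivity: 2ξ₁ / (2ξ₂) = 1.27 → ξ₁ = 1.27 ξ₂.
Substitute: (1·1.27 + 1) ξ₂ = 312.2 → ξ₂ = 137.5 kmol/h, ξ₁ = 174.7 kmol/h.
Outlet amounts (n = n₀ + Σ ν·ξ):
  A: 589 − 1(174.7) − 1(137.5) = 276.8
  D: 1800 − 2(174.7) − 2(137.5) = 1176
  B: 0 + 2(174.7) = 349.3
  C: 0 + 2(137.5) = 275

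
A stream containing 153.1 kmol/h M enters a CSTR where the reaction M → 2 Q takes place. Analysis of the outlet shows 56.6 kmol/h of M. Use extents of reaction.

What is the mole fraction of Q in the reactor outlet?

0.773

For M: n = n₀ − 1ξ → 56.6 = 153.1 − 1ξ, giving ξ = 96.5 kmol/h.
Outlet amounts (n = n₀ + ν ξ):
  M: 153.1 − 1(96.5) = 56.6
  Q: 0 + 2(96.5) = 193
Total out = 249.6 kmol/h; y_Q = 193 / 249.6 = 0.7732.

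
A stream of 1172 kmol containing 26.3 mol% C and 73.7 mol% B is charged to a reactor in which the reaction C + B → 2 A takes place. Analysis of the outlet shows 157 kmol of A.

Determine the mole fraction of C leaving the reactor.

For A: n = n₀ + 2ξ → 157 = 0 + 2ξ, giving ξ = 78.5 kmol.
Outlet amounts (n = n₀ + ν ξ):
  C: 308.2 − 1(78.5) = 229.7
  B: 863.8 − 1(78.5) = 785.3
  A: 0 + 2(78.5) = 157
Total out = 1172 kmol; y_C = 229.7 / 1172 = 0.196.

0.196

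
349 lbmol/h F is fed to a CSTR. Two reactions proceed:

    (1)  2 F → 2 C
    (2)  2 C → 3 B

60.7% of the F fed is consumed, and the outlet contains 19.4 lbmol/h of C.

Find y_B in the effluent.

Conversion of F: F consumed = 2ξ₁ = 0.607 × 349 → ξ₁ = 105.9 lbmol/h.
C balance: n_C = 0 + 2ξ₁ − 2ξ₂ = 19.4 → ξ₂ = (2·105.9 − 19.4)/2 = 96.22 lbmol/h.
Outlet amounts (n = n₀ + Σ ν·ξ):
  F: 349 − 2(105.9) = 137.2
  C: 0 + 2(105.9) − 2(96.22) = 19.4
  B: 0 + 3(96.22) = 288.7
Total out = 445.2 lbmol/h; y_B = 288.7 / 445.2 = 0.6484.

0.648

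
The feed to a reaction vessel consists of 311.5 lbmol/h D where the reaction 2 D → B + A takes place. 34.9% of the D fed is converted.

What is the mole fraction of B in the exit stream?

0.174

D reacted = 0.349 × 311.5 = 108.7 lbmol/h; ν_D = −2, so ξ = 108.7/2 = 54.36 lbmol/h.
Outlet amounts (n = n₀ + ν ξ):
  D: 311.5 − 2(54.36) = 202.8
  B: 0 + 1(54.36) = 54.36
  A: 0 + 1(54.36) = 54.36
Total out = 311.5 lbmol/h; y_B = 54.36 / 311.5 = 0.1745.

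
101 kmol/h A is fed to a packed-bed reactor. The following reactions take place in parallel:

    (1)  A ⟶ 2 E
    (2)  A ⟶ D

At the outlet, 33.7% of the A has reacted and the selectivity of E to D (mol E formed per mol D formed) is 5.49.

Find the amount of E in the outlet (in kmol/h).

49.9 kmol/h

Conversion of A: A consumed = 0.337 × 101 = 34.04 kmol/h = 1ξ₁ + 1ξ₂.
Selectivity: 2ξ₁ / (1ξ₂) = 5.49 → ξ₁ = 2.745 ξ₂.
Substitute: (1·2.745 + 1) ξ₂ = 34.04 → ξ₂ = 9.089 kmol/h, ξ₁ = 24.95 kmol/h.
Outlet amounts (n = n₀ + Σ ν·ξ):
  A: 101 − 1(24.95) − 1(9.089) = 66.96
  E: 0 + 2(24.95) = 49.9
  D: 0 + 1(9.089) = 9.089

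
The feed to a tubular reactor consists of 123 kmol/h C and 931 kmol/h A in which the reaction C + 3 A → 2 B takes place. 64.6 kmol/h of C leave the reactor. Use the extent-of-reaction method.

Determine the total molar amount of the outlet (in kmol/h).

937 kmol/h

For C: n = n₀ − 1ξ → 64.6 = 123 − 1ξ, giving ξ = 58.4 kmol/h.
Outlet amounts (n = n₀ + ν ξ):
  C: 123 − 1(58.4) = 64.6
  A: 931 − 3(58.4) = 755.8
  B: 0 + 2(58.4) = 116.8
Total out = 64.6 + 755.8 + 116.8 = 937.2 kmol/h.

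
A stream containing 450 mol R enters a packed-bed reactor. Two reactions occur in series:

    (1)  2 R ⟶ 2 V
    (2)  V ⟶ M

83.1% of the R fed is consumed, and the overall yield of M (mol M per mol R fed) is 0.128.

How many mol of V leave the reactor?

Conversion of R: R consumed = 2ξ₁ = 0.831 × 450 → ξ₁ = 187 mol.
Yield of M: 1ξ₂ / 450 = 0.128 → ξ₂ = 57.6 mol.
Outlet amounts (n = n₀ + Σ ν·ξ):
  R: 450 − 2(187) = 76.05
  V: 0 + 2(187) − 1(57.6) = 316.3
  M: 0 + 1(57.6) = 57.6

316 mol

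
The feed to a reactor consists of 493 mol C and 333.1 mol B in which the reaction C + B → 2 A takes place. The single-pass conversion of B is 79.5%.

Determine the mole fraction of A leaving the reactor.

B reacted = 0.795 × 333.1 = 264.8 mol; ν_B = −1, so ξ = 264.8/1 = 264.8 mol.
Outlet amounts (n = n₀ + ν ξ):
  C: 493 − 1(264.8) = 228.2
  B: 333.1 − 1(264.8) = 68.29
  A: 0 + 2(264.8) = 529.6
Total out = 826.1 mol; y_A = 529.6 / 826.1 = 0.6411.

0.641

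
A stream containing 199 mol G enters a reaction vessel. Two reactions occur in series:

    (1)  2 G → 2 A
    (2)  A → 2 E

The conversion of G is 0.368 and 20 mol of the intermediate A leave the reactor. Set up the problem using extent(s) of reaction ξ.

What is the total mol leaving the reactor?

Conversion of G: G consumed = 2ξ₁ = 0.368 × 199 → ξ₁ = 36.62 mol.
A balance: n_A = 0 + 2ξ₁ − 1ξ₂ = 20 → ξ₂ = (2·36.62 − 20)/1 = 53.23 mol.
Outlet amounts (n = n₀ + Σ ν·ξ):
  G: 199 − 2(36.62) = 125.8
  A: 0 + 2(36.62) − 1(53.23) = 20
  E: 0 + 2(53.23) = 106.5
Total out = 125.8 + 20 + 106.5 = 252.2 mol.

252 mol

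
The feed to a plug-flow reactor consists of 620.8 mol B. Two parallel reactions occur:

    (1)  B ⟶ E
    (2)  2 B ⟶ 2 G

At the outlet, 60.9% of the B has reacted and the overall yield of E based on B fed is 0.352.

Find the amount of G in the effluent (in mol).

Yield of E: 1ξ₁ / 620.8 = 0.352 → ξ₁ = 218.5 mol.
Conversion of B: 1ξ₁ + 2ξ₂ = 0.609 × 620.8 = 378.1 → ξ₂ = 79.77 mol.
Outlet amounts (n = n₀ + Σ ν·ξ):
  B: 620.8 − 1(218.5) − 2(79.77) = 242.7
  E: 0 + 1(218.5) = 218.5
  G: 0 + 2(79.77) = 159.5

160 mol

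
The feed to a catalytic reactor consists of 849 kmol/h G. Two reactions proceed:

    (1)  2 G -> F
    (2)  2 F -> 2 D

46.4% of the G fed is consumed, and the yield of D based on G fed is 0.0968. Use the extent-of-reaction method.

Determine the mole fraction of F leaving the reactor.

0.176

Conversion of G: G consumed = 2ξ₁ = 0.464 × 849 → ξ₁ = 197 kmol/h.
Yield of D: 2ξ₂ / 849 = 0.0968 → ξ₂ = 41.09 kmol/h.
Outlet amounts (n = n₀ + Σ ν·ξ):
  G: 849 − 2(197) = 455.1
  F: 0 + 1(197) − 2(41.09) = 114.8
  D: 0 + 2(41.09) = 82.18
Total out = 652 kmol/h; y_F = 114.8 / 652 = 0.176.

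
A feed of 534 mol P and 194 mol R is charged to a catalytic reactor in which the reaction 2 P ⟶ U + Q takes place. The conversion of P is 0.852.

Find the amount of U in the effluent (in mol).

P reacted = 0.852 × 534 = 455 mol; ν_P = −2, so ξ = 455/2 = 227.5 mol.
Outlet amounts (n = n₀ + ν ξ):
  P: 534 − 2(227.5) = 79.03
  U: 0 + 1(227.5) = 227.5
  Q: 0 + 1(227.5) = 227.5
  R: 194 (inert)

227 mol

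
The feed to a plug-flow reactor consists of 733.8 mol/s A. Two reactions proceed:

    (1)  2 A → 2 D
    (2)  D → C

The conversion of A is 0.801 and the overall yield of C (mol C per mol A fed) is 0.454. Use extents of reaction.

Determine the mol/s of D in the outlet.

255 mol/s

Conversion of A: A consumed = 2ξ₁ = 0.801 × 733.8 → ξ₁ = 293.9 mol/s.
Yield of C: 1ξ₂ / 733.8 = 0.454 → ξ₂ = 333.1 mol/s.
Outlet amounts (n = n₀ + Σ ν·ξ):
  A: 733.8 − 2(293.9) = 146
  D: 0 + 2(293.9) − 1(333.1) = 254.6
  C: 0 + 1(333.1) = 333.1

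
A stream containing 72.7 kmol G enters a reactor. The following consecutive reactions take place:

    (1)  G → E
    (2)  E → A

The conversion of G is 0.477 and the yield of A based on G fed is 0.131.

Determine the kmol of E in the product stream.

Conversion of G: G consumed = 1ξ₁ = 0.477 × 72.7 → ξ₁ = 34.68 kmol.
Yield of A: 1ξ₂ / 72.7 = 0.131 → ξ₂ = 9.524 kmol.
Outlet amounts (n = n₀ + Σ ν·ξ):
  G: 72.7 − 1(34.68) = 38.02
  E: 0 + 1(34.68) − 1(9.524) = 25.15
  A: 0 + 1(9.524) = 9.524

25.2 kmol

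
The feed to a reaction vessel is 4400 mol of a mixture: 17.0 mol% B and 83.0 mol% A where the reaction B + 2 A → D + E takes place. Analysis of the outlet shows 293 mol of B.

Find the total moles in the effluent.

3940 mol

For B: n = n₀ − 1ξ → 293 = 748 − 1ξ, giving ξ = 455 mol.
Outlet amounts (n = n₀ + ν ξ):
  B: 748 − 1(455) = 293
  A: 3652 − 2(455) = 2742
  D: 0 + 1(455) = 455
  E: 0 + 1(455) = 455
Total out = 293 + 2742 + 455 + 455 = 3945 mol.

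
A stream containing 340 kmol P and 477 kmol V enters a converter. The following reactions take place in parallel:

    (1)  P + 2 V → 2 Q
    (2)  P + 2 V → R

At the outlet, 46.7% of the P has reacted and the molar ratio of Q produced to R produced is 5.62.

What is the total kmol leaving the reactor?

617 kmol

Conversion of P: P consumed = 0.467 × 340 = 158.8 kmol = 1ξ₁ + 1ξ₂.
Selectivity: 2ξ₁ / (1ξ₂) = 5.62 → ξ₁ = 2.81 ξ₂.
Substitute: (1·2.81 + 1) ξ₂ = 158.8 → ξ₂ = 41.67 kmol, ξ₁ = 117.1 kmol.
Outlet amounts (n = n₀ + Σ ν·ξ):
  P: 340 − 1(117.1) − 1(41.67) = 181.2
  V: 477 − 2(117.1) − 2(41.67) = 159.4
  Q: 0 + 2(117.1) = 234.2
  R: 0 + 1(41.67) = 41.67
Total out = 181.2 + 159.4 + 234.2 + 41.67 = 616.5 kmol.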